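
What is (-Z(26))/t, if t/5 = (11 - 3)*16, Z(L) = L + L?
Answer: -13/160 ≈ -0.081250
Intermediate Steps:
Z(L) = 2*L
t = 640 (t = 5*((11 - 3)*16) = 5*(8*16) = 5*128 = 640)
(-Z(26))/t = -2*26/640 = -1*52*(1/640) = -52*1/640 = -13/160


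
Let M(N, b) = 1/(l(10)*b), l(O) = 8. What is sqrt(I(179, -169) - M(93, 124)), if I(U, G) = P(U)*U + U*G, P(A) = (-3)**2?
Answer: 67*I*sqrt(392398)/248 ≈ 169.23*I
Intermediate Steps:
P(A) = 9
I(U, G) = 9*U + G*U (I(U, G) = 9*U + U*G = 9*U + G*U)
M(N, b) = 1/(8*b)
sqrt(I(179, -169) - M(93, 124)) = sqrt(179*(9 - 169) - 1/(8*124)) = sqrt(179*(-160) - 1/(8*124)) = sqrt(-28640 - 1*1/992) = sqrt(-28640 - 1/992) = sqrt(-28410881/992) = 67*I*sqrt(392398)/248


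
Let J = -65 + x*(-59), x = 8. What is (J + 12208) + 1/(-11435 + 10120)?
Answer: 15347364/1315 ≈ 11671.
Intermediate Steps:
J = -537 (J = -65 + 8*(-59) = -65 - 472 = -537)
(J + 12208) + 1/(-11435 + 10120) = (-537 + 12208) + 1/(-11435 + 10120) = 11671 + 1/(-1315) = 11671 - 1/1315 = 15347364/1315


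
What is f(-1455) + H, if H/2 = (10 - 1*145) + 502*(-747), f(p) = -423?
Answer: -750681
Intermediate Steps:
H = -750258 (H = 2*((10 - 1*145) + 502*(-747)) = 2*((10 - 145) - 374994) = 2*(-135 - 374994) = 2*(-375129) = -750258)
f(-1455) + H = -423 - 750258 = -750681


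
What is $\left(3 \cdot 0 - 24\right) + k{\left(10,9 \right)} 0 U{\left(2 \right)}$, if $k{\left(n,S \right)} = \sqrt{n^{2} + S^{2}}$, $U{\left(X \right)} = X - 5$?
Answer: $-24$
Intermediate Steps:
$U{\left(X \right)} = -5 + X$
$k{\left(n,S \right)} = \sqrt{S^{2} + n^{2}}$
$\left(3 \cdot 0 - 24\right) + k{\left(10,9 \right)} 0 U{\left(2 \right)} = \left(3 \cdot 0 - 24\right) + \sqrt{9^{2} + 10^{2}} \cdot 0 \left(-5 + 2\right) = \left(0 - 24\right) + \sqrt{81 + 100} \cdot 0 \left(-3\right) = -24 + \sqrt{181} \cdot 0 = -24 + 0 = -24$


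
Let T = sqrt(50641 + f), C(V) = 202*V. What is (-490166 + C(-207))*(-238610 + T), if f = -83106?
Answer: 126935747800 - 531980*I*sqrt(32465) ≈ 1.2694e+11 - 9.5852e+7*I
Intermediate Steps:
T = I*sqrt(32465) (T = sqrt(50641 - 83106) = sqrt(-32465) = I*sqrt(32465) ≈ 180.18*I)
(-490166 + C(-207))*(-238610 + T) = (-490166 + 202*(-207))*(-238610 + I*sqrt(32465)) = (-490166 - 41814)*(-238610 + I*sqrt(32465)) = -531980*(-238610 + I*sqrt(32465)) = 126935747800 - 531980*I*sqrt(32465)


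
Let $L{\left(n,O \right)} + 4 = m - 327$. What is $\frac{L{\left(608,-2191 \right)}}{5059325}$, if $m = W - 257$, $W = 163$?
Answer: $- \frac{17}{202373} \approx -8.4003 \cdot 10^{-5}$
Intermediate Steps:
$m = -94$ ($m = 163 - 257 = -94$)
$L{\left(n,O \right)} = -425$ ($L{\left(n,O \right)} = -4 - 421 = -425$)
$\frac{L{\left(608,-2191 \right)}}{5059325} = - \frac{425}{5059325} = \left(-425\right) \frac{1}{5059325} = - \frac{17}{202373}$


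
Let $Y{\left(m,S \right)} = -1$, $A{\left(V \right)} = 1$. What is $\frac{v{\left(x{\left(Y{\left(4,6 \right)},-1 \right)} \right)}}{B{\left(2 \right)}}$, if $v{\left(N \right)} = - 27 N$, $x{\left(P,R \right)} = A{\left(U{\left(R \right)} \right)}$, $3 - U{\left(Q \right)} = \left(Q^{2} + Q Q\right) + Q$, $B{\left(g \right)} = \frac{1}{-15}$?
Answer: $405$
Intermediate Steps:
$B{\left(g \right)} = - \frac{1}{15}$
$U{\left(Q \right)} = 3 - Q - 2 Q^{2}$ ($U{\left(Q \right)} = 3 - \left(\left(Q^{2} + Q Q\right) + Q\right) = 3 - \left(\left(Q^{2} + Q^{2}\right) + Q\right) = 3 - \left(2 Q^{2} + Q\right) = 3 - \left(Q + 2 Q^{2}\right) = 3 - Q - 2 Q^{2}$)
$x{\left(P,R \right)} = 1$
$\frac{v{\left(x{\left(Y{\left(4,6 \right)},-1 \right)} \right)}}{B{\left(2 \right)}} = \frac{\left(-27\right) 1}{- \frac{1}{15}} = \left(-27\right) \left(-15\right) = 405$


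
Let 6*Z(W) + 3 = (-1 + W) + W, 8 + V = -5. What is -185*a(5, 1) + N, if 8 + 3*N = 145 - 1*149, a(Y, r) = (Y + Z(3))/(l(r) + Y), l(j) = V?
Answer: 358/3 ≈ 119.33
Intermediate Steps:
V = -13 (V = -8 - 5 = -13)
Z(W) = -⅔ + W/3 (Z(W) = -½ + ((-1 + W) + W)/6 = -½ + (-1 + 2*W)/6 = -½ + (-⅙ + W/3) = -⅔ + W/3)
l(j) = -13
a(Y, r) = (⅓ + Y)/(-13 + Y) (a(Y, r) = (Y + (-⅔ + (⅓)*3))/(-13 + Y) = (Y + (-⅔ + 1))/(-13 + Y) = (Y + ⅓)/(-13 + Y) = (⅓ + Y)/(-13 + Y))
N = -4 (N = -8/3 + (145 - 1*149)/3 = -8/3 + (145 - 149)/3 = -8/3 + (⅓)*(-4) = -8/3 - 4/3 = -4)
-185*a(5, 1) + N = -185*(⅓ + 5)/(-13 + 5) - 4 = -185*16/((-8)*3) - 4 = -(-185)*16/(8*3) - 4 = -185*(-⅔) - 4 = 370/3 - 4 = 358/3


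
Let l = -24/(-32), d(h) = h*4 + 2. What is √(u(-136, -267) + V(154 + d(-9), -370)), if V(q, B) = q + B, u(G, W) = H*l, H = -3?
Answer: I*√1009/2 ≈ 15.882*I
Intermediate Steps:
d(h) = 2 + 4*h (d(h) = 4*h + 2 = 2 + 4*h)
l = ¾ (l = -24*(-1/32) = ¾ ≈ 0.75000)
u(G, W) = -9/4 (u(G, W) = -3*¾ = -9/4)
V(q, B) = B + q
√(u(-136, -267) + V(154 + d(-9), -370)) = √(-9/4 + (-370 + (154 + (2 + 4*(-9))))) = √(-9/4 + (-370 + (154 + (2 - 36)))) = √(-9/4 + (-370 + (154 - 34))) = √(-9/4 + (-370 + 120)) = √(-9/4 - 250) = √(-1009/4) = I*√1009/2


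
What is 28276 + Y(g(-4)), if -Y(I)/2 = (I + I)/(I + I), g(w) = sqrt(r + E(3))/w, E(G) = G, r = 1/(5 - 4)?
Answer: 28274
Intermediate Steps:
r = 1 (r = 1/1 = 1)
g(w) = 2/w (g(w) = sqrt(1 + 3)/w = sqrt(4)/w = 2/w)
Y(I) = -2 (Y(I) = -2*(I + I)/(I + I) = -2*2*I/(2*I) = -2*2*I*1/(2*I) = -2*1 = -2)
28276 + Y(g(-4)) = 28276 - 2 = 28274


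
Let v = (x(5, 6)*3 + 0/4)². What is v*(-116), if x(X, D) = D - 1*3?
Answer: -9396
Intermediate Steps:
x(X, D) = -3 + D (x(X, D) = D - 3 = -3 + D)
v = 81 (v = ((-3 + 6)*3 + 0/4)² = (3*3 + 0*(¼))² = (9 + 0)² = 9² = 81)
v*(-116) = 81*(-116) = -9396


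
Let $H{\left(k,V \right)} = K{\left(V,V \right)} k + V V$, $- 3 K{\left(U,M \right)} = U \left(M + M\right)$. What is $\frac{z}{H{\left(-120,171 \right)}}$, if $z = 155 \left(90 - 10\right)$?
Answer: $\frac{12400}{2368521} \approx 0.0052353$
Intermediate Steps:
$K{\left(U,M \right)} = - \frac{2 M U}{3}$ ($K{\left(U,M \right)} = - \frac{U \left(M + M\right)}{3} = - \frac{U 2 M}{3} = - \frac{2 M U}{3}$)
$H{\left(k,V \right)} = V^{2} - \frac{2 k V^{2}}{3}$ ($H{\left(k,V \right)} = - \frac{2 V V}{3} k + V V = - \frac{2 V^{2}}{3} k + V^{2} = - \frac{2 k V^{2}}{3} + V^{2} = V^{2} - \frac{2 k V^{2}}{3}$)
$z = 12400$ ($z = 155 \cdot 80 = 12400$)
$\frac{z}{H{\left(-120,171 \right)}} = \frac{12400}{\frac{1}{3} \cdot 171^{2} \left(3 - -240\right)} = \frac{12400}{\frac{1}{3} \cdot 29241 \left(3 + 240\right)} = \frac{12400}{\frac{1}{3} \cdot 29241 \cdot 243} = \frac{12400}{2368521}$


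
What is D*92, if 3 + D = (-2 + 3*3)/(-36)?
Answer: -2645/9 ≈ -293.89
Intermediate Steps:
D = -115/36 (D = -3 + (-2 + 3*3)/(-36) = -3 + (-2 + 9)*(-1/36) = -3 + 7*(-1/36) = -3 - 7/36 = -115/36 ≈ -3.1944)
D*92 = -115/36*92 = -2645/9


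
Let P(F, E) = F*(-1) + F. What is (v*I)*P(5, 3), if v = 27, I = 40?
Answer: 0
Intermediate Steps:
P(F, E) = 0 (P(F, E) = -F + F = 0)
(v*I)*P(5, 3) = (27*40)*0 = 1080*0 = 0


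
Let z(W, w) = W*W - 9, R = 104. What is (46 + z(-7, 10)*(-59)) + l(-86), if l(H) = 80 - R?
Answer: -2338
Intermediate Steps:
z(W, w) = -9 + W² (z(W, w) = W² - 9 = -9 + W²)
l(H) = -24 (l(H) = 80 - 1*104 = 80 - 104 = -24)
(46 + z(-7, 10)*(-59)) + l(-86) = (46 + (-9 + (-7)²)*(-59)) - 24 = (46 + (-9 + 49)*(-59)) - 24 = (46 + 40*(-59)) - 24 = (46 - 2360) - 24 = -2314 - 24 = -2338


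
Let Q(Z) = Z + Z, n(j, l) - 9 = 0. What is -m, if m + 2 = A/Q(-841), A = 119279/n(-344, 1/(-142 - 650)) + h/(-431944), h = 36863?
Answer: 2227553557/225474768 ≈ 9.8794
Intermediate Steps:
n(j, l) = 9 (n(j, l) = 9 + 0 = 9)
Q(Z) = 2*Z
A = 51521516609/3887496 (A = 119279/9 + 36863/(-431944) = 119279*(1/9) + 36863*(-1/431944) = 119279/9 - 36863/431944 = 51521516609/3887496 ≈ 13253.)
m = -2227553557/225474768 (m = -2 + 51521516609/(3887496*((2*(-841)))) = -2 + (51521516609/3887496)/(-1682) = -2 + (51521516609/3887496)*(-1/1682) = -2 - 1776604021/225474768 = -2227553557/225474768 ≈ -9.8794)
-m = -1*(-2227553557/225474768) = 2227553557/225474768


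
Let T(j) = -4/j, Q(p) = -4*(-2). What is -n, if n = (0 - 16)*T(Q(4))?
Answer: -8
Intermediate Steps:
Q(p) = 8
n = 8 (n = (0 - 16)*(-4/8) = -(-64)/8 = -16*(-½) = 8)
-n = -1*8 = -8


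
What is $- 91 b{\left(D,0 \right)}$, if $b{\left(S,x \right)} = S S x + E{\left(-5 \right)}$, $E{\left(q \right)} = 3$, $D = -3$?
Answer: $-273$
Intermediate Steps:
$b{\left(S,x \right)} = 3 + x S^{2}$ ($b{\left(S,x \right)} = S S x + 3 = S^{2} x + 3 = x S^{2} + 3 = 3 + x S^{2}$)
$- 91 b{\left(D,0 \right)} = - 91 \left(3 + 0 \left(-3\right)^{2}\right) = - 91 \left(3 + 0 \cdot 9\right) = - 91 \left(3 + 0\right) = \left(-91\right) 3 = -273$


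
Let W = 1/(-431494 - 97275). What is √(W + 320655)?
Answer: √89654065524252686/528769 ≈ 566.26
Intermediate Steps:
W = -1/528769 (W = 1/(-528769) = -1/528769 ≈ -1.8912e-6)
√(W + 320655) = √(-1/528769 + 320655) = √(169552423694/528769) = √89654065524252686/528769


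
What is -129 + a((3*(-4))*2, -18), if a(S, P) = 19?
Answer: -110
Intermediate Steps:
-129 + a((3*(-4))*2, -18) = -129 + 19 = -110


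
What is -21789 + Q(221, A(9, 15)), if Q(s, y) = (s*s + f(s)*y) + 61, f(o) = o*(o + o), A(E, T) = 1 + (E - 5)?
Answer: 515523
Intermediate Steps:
A(E, T) = -4 + E (A(E, T) = 1 + (-5 + E) = -4 + E)
f(o) = 2*o**2 (f(o) = o*(2*o) = 2*o**2)
Q(s, y) = 61 + s**2 + 2*y*s**2 (Q(s, y) = (s*s + (2*s**2)*y) + 61 = (s**2 + 2*y*s**2) + 61 = 61 + s**2 + 2*y*s**2)
-21789 + Q(221, A(9, 15)) = -21789 + (61 + 221**2 + 2*(-4 + 9)*221**2) = -21789 + (61 + 48841 + 2*5*48841) = -21789 + (61 + 48841 + 488410) = -21789 + 537312 = 515523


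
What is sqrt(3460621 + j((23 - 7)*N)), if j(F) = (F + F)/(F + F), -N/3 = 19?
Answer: sqrt(3460622) ≈ 1860.3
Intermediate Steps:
N = -57 (N = -3*19 = -57)
j(F) = 1 (j(F) = (2*F)/((2*F)) = (2*F)*(1/(2*F)) = 1)
sqrt(3460621 + j((23 - 7)*N)) = sqrt(3460621 + 1) = sqrt(3460622)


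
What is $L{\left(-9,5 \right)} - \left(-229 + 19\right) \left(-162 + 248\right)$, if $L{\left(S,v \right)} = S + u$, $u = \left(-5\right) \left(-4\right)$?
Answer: $18071$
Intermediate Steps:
$u = 20$
$L{\left(S,v \right)} = 20 + S$ ($L{\left(S,v \right)} = S + 20 = 20 + S$)
$L{\left(-9,5 \right)} - \left(-229 + 19\right) \left(-162 + 248\right) = \left(20 - 9\right) - \left(-229 + 19\right) \left(-162 + 248\right) = 11 - \left(-210\right) 86 = 11 - -18060 = 11 + 18060 = 18071$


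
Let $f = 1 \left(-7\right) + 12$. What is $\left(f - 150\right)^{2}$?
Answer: $21025$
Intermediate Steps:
$f = 5$ ($f = -7 + 12 = 5$)
$\left(f - 150\right)^{2} = \left(5 - 150\right)^{2} = \left(-145\right)^{2} = 21025$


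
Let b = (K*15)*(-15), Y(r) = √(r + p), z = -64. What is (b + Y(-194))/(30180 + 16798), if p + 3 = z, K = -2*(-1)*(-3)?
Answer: 675/23489 + 3*I*√29/46978 ≈ 0.028737 + 0.0003439*I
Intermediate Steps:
K = -6 (K = 2*(-3) = -6)
p = -67 (p = -3 - 64 = -67)
Y(r) = √(-67 + r) (Y(r) = √(r - 67) = √(-67 + r))
b = 1350 (b = -6*15*(-15) = -90*(-15) = 1350)
(b + Y(-194))/(30180 + 16798) = (1350 + √(-67 - 194))/(30180 + 16798) = (1350 + √(-261))/46978 = (1350 + 3*I*√29)*(1/46978) = 675/23489 + 3*I*√29/46978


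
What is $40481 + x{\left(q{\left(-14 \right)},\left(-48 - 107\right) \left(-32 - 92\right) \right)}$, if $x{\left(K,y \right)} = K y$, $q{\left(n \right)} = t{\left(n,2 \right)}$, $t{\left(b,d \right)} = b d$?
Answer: $-497679$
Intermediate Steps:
$q{\left(n \right)} = 2 n$ ($q{\left(n \right)} = n 2 = 2 n$)
$40481 + x{\left(q{\left(-14 \right)},\left(-48 - 107\right) \left(-32 - 92\right) \right)} = 40481 + 2 \left(-14\right) \left(-48 - 107\right) \left(-32 - 92\right) = 40481 - 28 \left(\left(-155\right) \left(-124\right)\right) = 40481 - 538160 = -497679$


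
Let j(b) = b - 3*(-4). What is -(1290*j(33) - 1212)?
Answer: -56838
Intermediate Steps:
j(b) = 12 + b (j(b) = b + 12 = 12 + b)
-(1290*j(33) - 1212) = -(1290*(12 + 33) - 1212) = -(1290*45 - 1212) = -(58050 - 1212) = -1*56838 = -56838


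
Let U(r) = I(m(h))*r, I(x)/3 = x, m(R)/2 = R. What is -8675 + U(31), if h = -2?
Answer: -9047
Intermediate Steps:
m(R) = 2*R
I(x) = 3*x
U(r) = -12*r (U(r) = (3*(2*(-2)))*r = (3*(-4))*r = -12*r)
-8675 + U(31) = -8675 - 12*31 = -8675 - 372 = -9047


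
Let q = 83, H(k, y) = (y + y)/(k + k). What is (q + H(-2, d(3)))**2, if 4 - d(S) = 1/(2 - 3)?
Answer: 25921/4 ≈ 6480.3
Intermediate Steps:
d(S) = 5 (d(S) = 4 - 1/(2 - 3) = 4 - 1/(-1) = 4 - 1*(-1) = 4 + 1 = 5)
H(k, y) = y/k (H(k, y) = (2*y)/((2*k)) = (2*y)*(1/(2*k)) = y/k)
(q + H(-2, d(3)))**2 = (83 + 5/(-2))**2 = (83 + 5*(-1/2))**2 = (83 - 5/2)**2 = (161/2)**2 = 25921/4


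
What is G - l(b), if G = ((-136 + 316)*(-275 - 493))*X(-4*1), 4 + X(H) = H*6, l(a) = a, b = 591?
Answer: 3870129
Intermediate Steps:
X(H) = -4 + 6*H (X(H) = -4 + H*6 = -4 + 6*H)
G = 3870720 (G = ((-136 + 316)*(-275 - 493))*(-4 + 6*(-4*1)) = (180*(-768))*(-4 + 6*(-4)) = -138240*(-4 - 24) = -138240*(-28) = 3870720)
G - l(b) = 3870720 - 1*591 = 3870720 - 591 = 3870129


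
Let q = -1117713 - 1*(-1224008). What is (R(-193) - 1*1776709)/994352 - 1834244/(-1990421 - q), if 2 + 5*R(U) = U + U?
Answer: -2376915878647/2606092185040 ≈ -0.91206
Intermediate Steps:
q = 106295 (q = -1117713 + 1224008 = 106295)
R(U) = -⅖ + 2*U/5 (R(U) = -⅖ + (U + U)/5 = -⅖ + (2*U)/5 = -⅖ + 2*U/5)
(R(-193) - 1*1776709)/994352 - 1834244/(-1990421 - q) = ((-⅖ + (⅖)*(-193)) - 1*1776709)/994352 - 1834244/(-1990421 - 1*106295) = ((-⅖ - 386/5) - 1776709)*(1/994352) - 1834244/(-1990421 - 106295) = (-388/5 - 1776709)*(1/994352) - 1834244/(-2096716) = -8883933/5*1/994352 - 1834244*(-1/2096716) = -8883933/4971760 + 458561/524179 = -2376915878647/2606092185040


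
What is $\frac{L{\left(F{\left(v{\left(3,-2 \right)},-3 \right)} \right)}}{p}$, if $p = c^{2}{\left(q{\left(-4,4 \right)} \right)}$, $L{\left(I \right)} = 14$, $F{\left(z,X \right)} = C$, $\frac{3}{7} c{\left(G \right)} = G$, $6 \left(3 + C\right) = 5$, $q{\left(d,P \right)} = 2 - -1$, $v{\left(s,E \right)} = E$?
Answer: $\frac{2}{7} \approx 0.28571$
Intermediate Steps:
$q{\left(d,P \right)} = 3$ ($q{\left(d,P \right)} = 2 + 1 = 3$)
$C = - \frac{13}{6}$ ($C = -3 + \frac{1}{6} \cdot 5 = -3 + \frac{5}{6} = - \frac{13}{6} \approx -2.1667$)
$c{\left(G \right)} = \frac{7 G}{3}$
$F{\left(z,X \right)} = - \frac{13}{6}$
$p = 49$ ($p = \left(\frac{7}{3} \cdot 3\right)^{2} = 7^{2} = 49$)
$\frac{L{\left(F{\left(v{\left(3,-2 \right)},-3 \right)} \right)}}{p} = \frac{14}{49} = 14 \cdot \frac{1}{49} = \frac{2}{7}$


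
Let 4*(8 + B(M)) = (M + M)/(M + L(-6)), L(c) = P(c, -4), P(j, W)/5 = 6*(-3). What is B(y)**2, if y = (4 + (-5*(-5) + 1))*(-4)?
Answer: 2916/49 ≈ 59.510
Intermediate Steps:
P(j, W) = -90 (P(j, W) = 5*(6*(-3)) = 5*(-18) = -90)
L(c) = -90
y = -120 (y = (4 + (25 + 1))*(-4) = (4 + 26)*(-4) = 30*(-4) = -120)
B(M) = -8 + M/(2*(-90 + M)) (B(M) = -8 + ((M + M)/(M - 90))/4 = -8 + ((2*M)/(-90 + M))/4 = -8 + (2*M/(-90 + M))/4 = -8 + M/(2*(-90 + M)))
B(y)**2 = (15*(96 - 1*(-120))/(2*(-90 - 120)))**2 = ((15/2)*(96 + 120)/(-210))**2 = ((15/2)*(-1/210)*216)**2 = (-54/7)**2 = 2916/49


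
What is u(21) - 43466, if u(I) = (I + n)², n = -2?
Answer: -43105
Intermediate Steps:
u(I) = (-2 + I)² (u(I) = (I - 2)² = (-2 + I)²)
u(21) - 43466 = (-2 + 21)² - 43466 = 19² - 43466 = 361 - 43466 = -43105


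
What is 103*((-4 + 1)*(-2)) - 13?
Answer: 605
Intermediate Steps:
103*((-4 + 1)*(-2)) - 13 = 103*(-3*(-2)) - 13 = 103*6 - 13 = 618 - 13 = 605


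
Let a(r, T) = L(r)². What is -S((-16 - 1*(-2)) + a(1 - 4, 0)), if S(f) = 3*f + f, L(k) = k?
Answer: 20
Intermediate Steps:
a(r, T) = r²
S(f) = 4*f
-S((-16 - 1*(-2)) + a(1 - 4, 0)) = -4*((-16 - 1*(-2)) + (1 - 4)²) = -4*((-16 + 2) + (-3)²) = -4*(-14 + 9) = -4*(-5) = -1*(-20) = 20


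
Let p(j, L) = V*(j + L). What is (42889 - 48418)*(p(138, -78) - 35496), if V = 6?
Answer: 194266944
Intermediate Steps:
p(j, L) = 6*L + 6*j (p(j, L) = 6*(j + L) = 6*(L + j) = 6*L + 6*j)
(42889 - 48418)*(p(138, -78) - 35496) = (42889 - 48418)*((6*(-78) + 6*138) - 35496) = -5529*((-468 + 828) - 35496) = -5529*(360 - 35496) = -5529*(-35136) = 194266944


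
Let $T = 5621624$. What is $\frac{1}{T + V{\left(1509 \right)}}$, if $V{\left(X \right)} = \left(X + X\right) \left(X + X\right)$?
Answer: $\frac{1}{14729948} \approx 6.7889 \cdot 10^{-8}$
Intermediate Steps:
$V{\left(X \right)} = 4 X^{2}$ ($V{\left(X \right)} = 2 X 2 X = 4 X^{2}$)
$\frac{1}{T + V{\left(1509 \right)}} = \frac{1}{5621624 + 4 \cdot 1509^{2}} = \frac{1}{5621624 + 4 \cdot 2277081} = \frac{1}{5621624 + 9108324} = \frac{1}{14729948}$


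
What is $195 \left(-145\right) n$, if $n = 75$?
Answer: $-2120625$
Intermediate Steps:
$195 \left(-145\right) n = 195 \left(-145\right) 75 = \left(-28275\right) 75 = -2120625$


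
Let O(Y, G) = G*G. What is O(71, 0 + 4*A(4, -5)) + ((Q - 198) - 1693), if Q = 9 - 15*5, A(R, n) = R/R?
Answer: -1941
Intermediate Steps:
A(R, n) = 1
O(Y, G) = G**2
Q = -66 (Q = 9 - 75 = -66)
O(71, 0 + 4*A(4, -5)) + ((Q - 198) - 1693) = (0 + 4*1)**2 + ((-66 - 198) - 1693) = (0 + 4)**2 + (-264 - 1693) = 4**2 - 1957 = 16 - 1957 = -1941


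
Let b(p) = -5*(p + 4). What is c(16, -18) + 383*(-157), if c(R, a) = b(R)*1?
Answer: -60231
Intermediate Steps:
b(p) = -20 - 5*p (b(p) = -5*(4 + p) = -20 - 5*p)
c(R, a) = -20 - 5*R (c(R, a) = (-20 - 5*R)*1 = -20 - 5*R)
c(16, -18) + 383*(-157) = (-20 - 5*16) + 383*(-157) = (-20 - 80) - 60131 = -100 - 60131 = -60231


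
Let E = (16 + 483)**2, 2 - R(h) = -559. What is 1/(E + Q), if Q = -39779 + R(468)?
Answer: 1/209783 ≈ 4.7668e-6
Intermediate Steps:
R(h) = 561 (R(h) = 2 - 1*(-559) = 2 + 559 = 561)
E = 249001 (E = 499**2 = 249001)
Q = -39218 (Q = -39779 + 561 = -39218)
1/(E + Q) = 1/(249001 - 39218) = 1/209783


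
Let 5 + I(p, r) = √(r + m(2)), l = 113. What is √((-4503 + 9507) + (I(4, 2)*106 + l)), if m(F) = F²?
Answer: √(4587 + 106*√6) ≈ 69.618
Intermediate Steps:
I(p, r) = -5 + √(4 + r) (I(p, r) = -5 + √(r + 2²) = -5 + √(r + 4) = -5 + √(4 + r))
√((-4503 + 9507) + (I(4, 2)*106 + l)) = √((-4503 + 9507) + ((-5 + √(4 + 2))*106 + 113)) = √(5004 + ((-5 + √6)*106 + 113)) = √(5004 + ((-530 + 106*√6) + 113)) = √(5004 + (-417 + 106*√6)) = √(4587 + 106*√6)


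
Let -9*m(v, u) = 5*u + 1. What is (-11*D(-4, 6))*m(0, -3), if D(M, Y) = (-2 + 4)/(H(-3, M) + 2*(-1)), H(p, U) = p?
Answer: 308/45 ≈ 6.8444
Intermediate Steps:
m(v, u) = -⅑ - 5*u/9 (m(v, u) = -(5*u + 1)/9 = -(1 + 5*u)/9 = -⅑ - 5*u/9)
D(M, Y) = -⅖ (D(M, Y) = (-2 + 4)/(-3 + 2*(-1)) = 2/(-3 - 2) = 2/(-5) = 2*(-⅕) = -⅖)
(-11*D(-4, 6))*m(0, -3) = (-11*(-⅖))*(-⅑ - 5/9*(-3)) = 22*(-⅑ + 5/3)/5 = (22/5)*(14/9) = 308/45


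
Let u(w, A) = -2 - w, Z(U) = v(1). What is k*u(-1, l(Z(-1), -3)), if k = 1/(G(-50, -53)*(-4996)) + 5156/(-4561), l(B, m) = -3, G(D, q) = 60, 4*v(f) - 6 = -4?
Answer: 1545567121/1367205360 ≈ 1.1305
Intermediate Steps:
v(f) = ½ (v(f) = 3/2 + (¼)*(-4) = 3/2 - 1 = ½)
Z(U) = ½
k = -1545567121/1367205360 (k = 1/(60*(-4996)) + 5156/(-4561) = (1/60)*(-1/4996) + 5156*(-1/4561) = -1/299760 - 5156/4561 = -1545567121/1367205360 ≈ -1.1305)
k*u(-1, l(Z(-1), -3)) = -1545567121*(-2 - 1*(-1))/1367205360 = -1545567121*(-2 + 1)/1367205360 = -1545567121/1367205360*(-1) = 1545567121/1367205360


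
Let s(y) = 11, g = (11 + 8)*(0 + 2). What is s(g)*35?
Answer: 385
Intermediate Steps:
g = 38 (g = 19*2 = 38)
s(g)*35 = 11*35 = 385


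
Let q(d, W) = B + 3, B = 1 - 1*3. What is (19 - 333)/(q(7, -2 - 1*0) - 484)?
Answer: 314/483 ≈ 0.65010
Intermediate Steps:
B = -2 (B = 1 - 3 = -2)
q(d, W) = 1 (q(d, W) = -2 + 3 = 1)
(19 - 333)/(q(7, -2 - 1*0) - 484) = (19 - 333)/(1 - 484) = -314/(-483) = -314*(-1/483) = 314/483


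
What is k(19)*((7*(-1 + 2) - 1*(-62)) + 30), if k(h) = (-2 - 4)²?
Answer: 3564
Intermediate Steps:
k(h) = 36 (k(h) = (-6)² = 36)
k(19)*((7*(-1 + 2) - 1*(-62)) + 30) = 36*((7*(-1 + 2) - 1*(-62)) + 30) = 36*((7*1 + 62) + 30) = 36*((7 + 62) + 30) = 36*(69 + 30) = 36*99 = 3564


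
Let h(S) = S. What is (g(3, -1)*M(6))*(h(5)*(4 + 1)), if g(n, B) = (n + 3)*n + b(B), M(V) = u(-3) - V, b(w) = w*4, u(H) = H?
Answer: -3150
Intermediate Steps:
b(w) = 4*w
M(V) = -3 - V
g(n, B) = 4*B + n*(3 + n) (g(n, B) = (n + 3)*n + 4*B = (3 + n)*n + 4*B = n*(3 + n) + 4*B = 4*B + n*(3 + n))
(g(3, -1)*M(6))*(h(5)*(4 + 1)) = ((3**2 + 3*3 + 4*(-1))*(-3 - 1*6))*(5*(4 + 1)) = ((9 + 9 - 4)*(-3 - 6))*(5*5) = (14*(-9))*25 = -126*25 = -3150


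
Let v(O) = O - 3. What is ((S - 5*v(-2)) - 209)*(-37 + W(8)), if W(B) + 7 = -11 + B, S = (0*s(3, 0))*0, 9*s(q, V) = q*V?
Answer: 8648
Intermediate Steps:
s(q, V) = V*q/9 (s(q, V) = (q*V)/9 = (V*q)/9 = V*q/9)
S = 0 (S = (0*((1/9)*0*3))*0 = (0*0)*0 = 0*0 = 0)
v(O) = -3 + O
W(B) = -18 + B (W(B) = -7 + (-11 + B) = -18 + B)
((S - 5*v(-2)) - 209)*(-37 + W(8)) = ((0 - 5*(-3 - 2)) - 209)*(-37 + (-18 + 8)) = ((0 - 5*(-5)) - 209)*(-37 - 10) = ((0 + 25) - 209)*(-47) = (25 - 209)*(-47) = -184*(-47) = 8648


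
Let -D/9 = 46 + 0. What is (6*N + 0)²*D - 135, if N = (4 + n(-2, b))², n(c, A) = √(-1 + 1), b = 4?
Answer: -3815559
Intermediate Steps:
n(c, A) = 0 (n(c, A) = √0 = 0)
N = 16 (N = (4 + 0)² = 4² = 16)
D = -414 (D = -9*(46 + 0) = -9*46 = -414)
(6*N + 0)²*D - 135 = (6*16 + 0)²*(-414) - 135 = (96 + 0)²*(-414) - 135 = 96²*(-414) - 135 = 9216*(-414) - 135 = -3815424 - 135 = -3815559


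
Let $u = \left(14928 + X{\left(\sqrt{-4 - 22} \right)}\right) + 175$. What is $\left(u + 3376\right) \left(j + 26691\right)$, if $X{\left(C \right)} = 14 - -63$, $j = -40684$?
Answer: $-259654108$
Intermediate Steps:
$X{\left(C \right)} = 77$ ($X{\left(C \right)} = 14 + 63 = 77$)
$u = 15180$ ($u = \left(14928 + 77\right) + 175 = 15005 + 175 = 15180$)
$\left(u + 3376\right) \left(j + 26691\right) = \left(15180 + 3376\right) \left(-40684 + 26691\right) = 18556 \left(-13993\right) = -259654108$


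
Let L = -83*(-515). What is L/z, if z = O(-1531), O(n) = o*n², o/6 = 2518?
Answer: 42745/35412562788 ≈ 1.2071e-6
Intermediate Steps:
o = 15108 (o = 6*2518 = 15108)
L = 42745
O(n) = 15108*n²
z = 35412562788 (z = 15108*(-1531)² = 15108*2343961 = 35412562788)
L/z = 42745/35412562788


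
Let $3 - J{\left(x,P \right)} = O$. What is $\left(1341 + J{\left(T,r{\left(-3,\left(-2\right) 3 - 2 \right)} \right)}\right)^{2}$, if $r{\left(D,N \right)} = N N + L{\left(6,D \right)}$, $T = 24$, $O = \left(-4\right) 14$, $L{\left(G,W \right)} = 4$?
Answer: $1960000$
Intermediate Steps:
$O = -56$
$r{\left(D,N \right)} = 4 + N^{2}$ ($r{\left(D,N \right)} = N N + 4 = N^{2} + 4 = 4 + N^{2}$)
$J{\left(x,P \right)} = 59$ ($J{\left(x,P \right)} = 3 - -56 = 3 + 56 = 59$)
$\left(1341 + J{\left(T,r{\left(-3,\left(-2\right) 3 - 2 \right)} \right)}\right)^{2} = \left(1341 + 59\right)^{2} = 1400^{2} = 1960000$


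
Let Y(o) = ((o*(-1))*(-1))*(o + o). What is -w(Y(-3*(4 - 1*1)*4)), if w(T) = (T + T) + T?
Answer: -7776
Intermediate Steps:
Y(o) = 2*o² (Y(o) = (-o*(-1))*(2*o) = o*(2*o) = 2*o²)
w(T) = 3*T (w(T) = 2*T + T = 3*T)
-w(Y(-3*(4 - 1*1)*4)) = -3*2*(-3*(4 - 1*1)*4)² = -3*2*(-3*(4 - 1)*4)² = -3*2*(-3*3*4)² = -3*2*(-9*4)² = -3*2*(-36)² = -3*2*1296 = -3*2592 = -1*7776 = -7776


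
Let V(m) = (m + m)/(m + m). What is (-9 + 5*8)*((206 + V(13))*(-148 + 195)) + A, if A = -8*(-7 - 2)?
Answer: 301671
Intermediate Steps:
V(m) = 1 (V(m) = (2*m)/((2*m)) = (2*m)*(1/(2*m)) = 1)
A = 72 (A = -8*(-9) = 72)
(-9 + 5*8)*((206 + V(13))*(-148 + 195)) + A = (-9 + 5*8)*((206 + 1)*(-148 + 195)) + 72 = (-9 + 40)*(207*47) + 72 = 31*9729 + 72 = 301599 + 72 = 301671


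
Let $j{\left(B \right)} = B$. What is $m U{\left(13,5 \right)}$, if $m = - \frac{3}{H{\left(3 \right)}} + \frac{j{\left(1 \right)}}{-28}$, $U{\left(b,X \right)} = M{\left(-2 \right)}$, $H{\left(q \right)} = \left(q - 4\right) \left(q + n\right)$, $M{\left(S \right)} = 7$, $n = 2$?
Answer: $\frac{79}{20} \approx 3.95$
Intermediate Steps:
$H{\left(q \right)} = \left(-4 + q\right) \left(2 + q\right)$ ($H{\left(q \right)} = \left(q - 4\right) \left(q + 2\right) = \left(-4 + q\right) \left(2 + q\right)$)
$U{\left(b,X \right)} = 7$
$m = \frac{79}{140}$ ($m = - \frac{3}{-8 + 3^{2} - 6} + 1 \frac{1}{-28} = - \frac{3}{-8 + 9 - 6} + 1 \left(- \frac{1}{28}\right) = - \frac{3}{-5} - \frac{1}{28} = \left(-3\right) \left(- \frac{1}{5}\right) - \frac{1}{28} = \frac{3}{5} - \frac{1}{28} = \frac{79}{140} \approx 0.56429$)
$m U{\left(13,5 \right)} = \frac{79}{140} \cdot 7 = \frac{79}{20}$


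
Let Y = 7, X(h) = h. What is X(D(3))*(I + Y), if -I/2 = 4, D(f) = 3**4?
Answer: -81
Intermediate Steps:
D(f) = 81
I = -8 (I = -2*4 = -8)
X(D(3))*(I + Y) = 81*(-8 + 7) = 81*(-1) = -81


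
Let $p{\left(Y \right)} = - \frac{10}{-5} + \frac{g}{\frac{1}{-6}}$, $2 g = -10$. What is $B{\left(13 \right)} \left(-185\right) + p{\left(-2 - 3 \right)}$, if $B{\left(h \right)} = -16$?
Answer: $2992$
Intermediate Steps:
$g = -5$ ($g = \frac{1}{2} \left(-10\right) = -5$)
$p{\left(Y \right)} = 32$ ($p{\left(Y \right)} = - \frac{10}{-5} - \frac{5}{\frac{1}{-6}} = \left(-10\right) \left(- \frac{1}{5}\right) - \frac{5}{- \frac{1}{6}} = 2 - -30 = 2 + 30 = 32$)
$B{\left(13 \right)} \left(-185\right) + p{\left(-2 - 3 \right)} = \left(-16\right) \left(-185\right) + 32 = 2960 + 32 = 2992$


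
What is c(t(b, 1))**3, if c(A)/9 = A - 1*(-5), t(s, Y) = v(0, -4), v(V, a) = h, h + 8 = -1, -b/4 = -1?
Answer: -46656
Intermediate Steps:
b = 4 (b = -4*(-1) = 4)
h = -9 (h = -8 - 1 = -9)
v(V, a) = -9
t(s, Y) = -9
c(A) = 45 + 9*A (c(A) = 9*(A - 1*(-5)) = 9*(A + 5) = 9*(5 + A) = 45 + 9*A)
c(t(b, 1))**3 = (45 + 9*(-9))**3 = (45 - 81)**3 = (-36)**3 = -46656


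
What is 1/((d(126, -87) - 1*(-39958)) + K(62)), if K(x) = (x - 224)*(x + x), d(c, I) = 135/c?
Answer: 14/278195 ≈ 5.0324e-5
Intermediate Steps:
K(x) = 2*x*(-224 + x) (K(x) = (-224 + x)*(2*x) = 2*x*(-224 + x))
1/((d(126, -87) - 1*(-39958)) + K(62)) = 1/((135/126 - 1*(-39958)) + 2*62*(-224 + 62)) = 1/((135*(1/126) + 39958) + 2*62*(-162)) = 1/((15/14 + 39958) - 20088) = 1/(559427/14 - 20088) = 1/(278195/14) = 14/278195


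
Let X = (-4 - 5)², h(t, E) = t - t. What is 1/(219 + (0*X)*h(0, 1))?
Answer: 1/219 ≈ 0.0045662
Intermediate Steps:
h(t, E) = 0
X = 81 (X = (-9)² = 81)
1/(219 + (0*X)*h(0, 1)) = 1/(219 + (0*81)*0) = 1/(219 + 0*0) = 1/(219 + 0) = 1/219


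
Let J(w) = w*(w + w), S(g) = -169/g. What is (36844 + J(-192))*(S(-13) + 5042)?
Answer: 558941460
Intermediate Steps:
J(w) = 2*w**2 (J(w) = w*(2*w) = 2*w**2)
(36844 + J(-192))*(S(-13) + 5042) = (36844 + 2*(-192)**2)*(-169/(-13) + 5042) = (36844 + 2*36864)*(-169*(-1/13) + 5042) = (36844 + 73728)*(13 + 5042) = 110572*5055 = 558941460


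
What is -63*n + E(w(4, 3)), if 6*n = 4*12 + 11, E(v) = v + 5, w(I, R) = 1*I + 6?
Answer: -1209/2 ≈ -604.50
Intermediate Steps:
w(I, R) = 6 + I (w(I, R) = I + 6 = 6 + I)
E(v) = 5 + v
n = 59/6 (n = (4*12 + 11)/6 = (48 + 11)/6 = (⅙)*59 = 59/6 ≈ 9.8333)
-63*n + E(w(4, 3)) = -63*59/6 + (5 + (6 + 4)) = -1239/2 + (5 + 10) = -1239/2 + 15 = -1209/2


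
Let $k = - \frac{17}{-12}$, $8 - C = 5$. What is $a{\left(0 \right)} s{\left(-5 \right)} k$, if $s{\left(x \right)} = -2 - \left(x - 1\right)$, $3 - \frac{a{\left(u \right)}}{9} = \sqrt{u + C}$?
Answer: $153 - 51 \sqrt{3} \approx 64.665$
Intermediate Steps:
$C = 3$ ($C = 8 - 5 = 3$)
$k = \frac{17}{12}$ ($k = \left(-17\right) \left(- \frac{1}{12}\right) = \frac{17}{12} \approx 1.4167$)
$a{\left(u \right)} = 27 - 9 \sqrt{3 + u}$ ($a{\left(u \right)} = 27 - 9 \sqrt{u + 3} = 27 - 9 \sqrt{3 + u}$)
$s{\left(x \right)} = -1 - x$ ($s{\left(x \right)} = -2 - \left(x - 1\right) = -2 - \left(-1 + x\right) = -1 - x$)
$a{\left(0 \right)} s{\left(-5 \right)} k = \left(27 - 9 \sqrt{3 + 0}\right) \left(-1 - -5\right) \frac{17}{12} = \left(27 - 9 \sqrt{3}\right) \left(-1 + 5\right) \frac{17}{12} = \left(27 - 9 \sqrt{3}\right) 4 \cdot \frac{17}{12} = \left(108 - 36 \sqrt{3}\right) \frac{17}{12} = 153 - 51 \sqrt{3}$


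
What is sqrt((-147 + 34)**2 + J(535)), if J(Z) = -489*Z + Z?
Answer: I*sqrt(248311) ≈ 498.31*I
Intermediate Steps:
J(Z) = -488*Z
sqrt((-147 + 34)**2 + J(535)) = sqrt((-147 + 34)**2 - 488*535) = sqrt((-113)**2 - 261080) = sqrt(12769 - 261080) = sqrt(-248311) = I*sqrt(248311)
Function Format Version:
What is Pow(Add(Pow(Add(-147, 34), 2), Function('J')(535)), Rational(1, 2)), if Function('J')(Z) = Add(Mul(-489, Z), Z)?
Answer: Mul(I, Pow(248311, Rational(1, 2))) ≈ Mul(498.31, I)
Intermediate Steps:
Function('J')(Z) = Mul(-488, Z)
Pow(Add(Pow(Add(-147, 34), 2), Function('J')(535)), Rational(1, 2)) = Pow(Add(Pow(Add(-147, 34), 2), Mul(-488, 535)), Rational(1, 2)) = Pow(Add(Pow(-113, 2), -261080), Rational(1, 2)) = Pow(Add(12769, -261080), Rational(1, 2)) = Pow(-248311, Rational(1, 2)) = Mul(I, Pow(248311, Rational(1, 2)))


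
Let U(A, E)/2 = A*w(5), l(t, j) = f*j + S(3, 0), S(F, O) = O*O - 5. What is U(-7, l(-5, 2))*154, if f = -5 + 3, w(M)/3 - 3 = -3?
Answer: 0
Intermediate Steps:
S(F, O) = -5 + O² (S(F, O) = O² - 5 = -5 + O²)
w(M) = 0 (w(M) = 9 + 3*(-3) = 9 - 9 = 0)
f = -2
l(t, j) = -5 - 2*j (l(t, j) = -2*j + (-5 + 0²) = -2*j + (-5 + 0) = -2*j - 5 = -5 - 2*j)
U(A, E) = 0 (U(A, E) = 2*(A*0) = 2*0 = 0)
U(-7, l(-5, 2))*154 = 0*154 = 0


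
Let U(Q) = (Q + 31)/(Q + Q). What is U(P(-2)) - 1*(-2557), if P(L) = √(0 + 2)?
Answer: 5115/2 + 31*√2/4 ≈ 2568.5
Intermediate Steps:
P(L) = √2
U(Q) = (31 + Q)/(2*Q) (U(Q) = (31 + Q)/((2*Q)) = (31 + Q)*(1/(2*Q)) = (31 + Q)/(2*Q))
U(P(-2)) - 1*(-2557) = (31 + √2)/(2*(√2)) - 1*(-2557) = (√2/2)*(31 + √2)/2 + 2557 = √2*(31 + √2)/4 + 2557 = 2557 + √2*(31 + √2)/4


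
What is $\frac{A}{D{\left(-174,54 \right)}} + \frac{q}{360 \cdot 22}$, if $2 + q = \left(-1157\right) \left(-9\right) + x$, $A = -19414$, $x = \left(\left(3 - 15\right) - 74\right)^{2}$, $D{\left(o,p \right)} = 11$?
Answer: $- \frac{13960273}{7920} \approx -1762.7$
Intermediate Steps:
$x = 7396$ ($x = \left(\left(3 - 15\right) - 74\right)^{2} = \left(-12 - 74\right)^{2} = \left(-86\right)^{2} = 7396$)
$q = 17807$ ($q = -2 + \left(\left(-1157\right) \left(-9\right) + 7396\right) = -2 + \left(10413 + 7396\right) = -2 + 17809 = 17807$)
$\frac{A}{D{\left(-174,54 \right)}} + \frac{q}{360 \cdot 22} = - \frac{19414}{11} + \frac{17807}{360 \cdot 22} = \left(-19414\right) \frac{1}{11} + \frac{17807}{7920} = - \frac{19414}{11} + 17807 \cdot \frac{1}{7920} = - \frac{19414}{11} + \frac{17807}{7920} = - \frac{13960273}{7920}$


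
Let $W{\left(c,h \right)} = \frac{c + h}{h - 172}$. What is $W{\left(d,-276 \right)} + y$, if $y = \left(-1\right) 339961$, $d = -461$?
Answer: $- \frac{152301791}{448} \approx -3.3996 \cdot 10^{5}$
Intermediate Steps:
$W{\left(c,h \right)} = \frac{c + h}{-172 + h}$
$y = -339961$
$W{\left(d,-276 \right)} + y = \frac{-461 - 276}{-172 - 276} - 339961 = \frac{1}{-448} \left(-737\right) - 339961 = \left(- \frac{1}{448}\right) \left(-737\right) - 339961 = \frac{737}{448} - 339961 = - \frac{152301791}{448}$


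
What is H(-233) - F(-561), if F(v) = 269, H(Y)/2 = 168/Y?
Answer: -63013/233 ≈ -270.44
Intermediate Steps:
H(Y) = 336/Y (H(Y) = 2*(168/Y) = 336/Y)
H(-233) - F(-561) = 336/(-233) - 1*269 = 336*(-1/233) - 269 = -336/233 - 269 = -63013/233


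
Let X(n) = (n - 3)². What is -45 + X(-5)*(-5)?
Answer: -365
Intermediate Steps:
X(n) = (-3 + n)²
-45 + X(-5)*(-5) = -45 + (-3 - 5)²*(-5) = -45 + (-8)²*(-5) = -45 + 64*(-5) = -45 - 320 = -365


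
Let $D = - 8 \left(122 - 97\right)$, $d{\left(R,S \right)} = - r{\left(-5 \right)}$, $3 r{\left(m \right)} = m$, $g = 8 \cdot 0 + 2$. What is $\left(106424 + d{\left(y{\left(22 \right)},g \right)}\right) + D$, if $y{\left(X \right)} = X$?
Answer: $\frac{318677}{3} \approx 1.0623 \cdot 10^{5}$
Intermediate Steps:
$g = 2$ ($g = 0 + 2 = 2$)
$r{\left(m \right)} = \frac{m}{3}$
$d{\left(R,S \right)} = \frac{5}{3}$ ($d{\left(R,S \right)} = - \frac{-5}{3} = \left(-1\right) \left(- \frac{5}{3}\right) = \frac{5}{3}$)
$D = -200$ ($D = \left(-8\right) 25 = -200$)
$\left(106424 + d{\left(y{\left(22 \right)},g \right)}\right) + D = \left(106424 + \frac{5}{3}\right) - 200 = \frac{319277}{3} - 200 = \frac{318677}{3}$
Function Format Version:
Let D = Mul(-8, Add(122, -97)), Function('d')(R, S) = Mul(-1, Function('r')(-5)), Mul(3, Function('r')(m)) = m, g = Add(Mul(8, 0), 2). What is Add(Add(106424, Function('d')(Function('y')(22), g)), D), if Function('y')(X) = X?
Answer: Rational(318677, 3) ≈ 1.0623e+5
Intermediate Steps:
g = 2 (g = Add(0, 2) = 2)
Function('r')(m) = Mul(Rational(1, 3), m)
Function('d')(R, S) = Rational(5, 3) (Function('d')(R, S) = Mul(-1, Mul(Rational(1, 3), -5)) = Mul(-1, Rational(-5, 3)) = Rational(5, 3))
D = -200 (D = Mul(-8, 25) = -200)
Add(Add(106424, Function('d')(Function('y')(22), g)), D) = Add(Add(106424, Rational(5, 3)), -200) = Add(Rational(319277, 3), -200) = Rational(318677, 3)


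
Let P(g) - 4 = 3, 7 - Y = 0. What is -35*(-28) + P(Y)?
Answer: 987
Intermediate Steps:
Y = 7 (Y = 7 - 1*0 = 7 + 0 = 7)
P(g) = 7 (P(g) = 4 + 3 = 7)
-35*(-28) + P(Y) = -35*(-28) + 7 = 980 + 7 = 987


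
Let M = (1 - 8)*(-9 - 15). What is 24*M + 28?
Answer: 4060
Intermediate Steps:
M = 168 (M = -7*(-24) = 168)
24*M + 28 = 24*168 + 28 = 4032 + 28 = 4060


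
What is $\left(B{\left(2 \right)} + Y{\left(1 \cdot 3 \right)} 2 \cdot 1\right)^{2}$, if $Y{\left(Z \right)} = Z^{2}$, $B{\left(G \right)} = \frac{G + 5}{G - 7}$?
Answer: $\frac{6889}{25} \approx 275.56$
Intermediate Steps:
$B{\left(G \right)} = \frac{5 + G}{-7 + G}$
$\left(B{\left(2 \right)} + Y{\left(1 \cdot 3 \right)} 2 \cdot 1\right)^{2} = \left(\frac{5 + 2}{-7 + 2} + \left(1 \cdot 3\right)^{2} \cdot 2 \cdot 1\right)^{2} = \left(\frac{1}{-5} \cdot 7 + 3^{2} \cdot 2 \cdot 1\right)^{2} = \left(\left(- \frac{1}{5}\right) 7 + 9 \cdot 2 \cdot 1\right)^{2} = \left(- \frac{7}{5} + 18 \cdot 1\right)^{2} = \left(- \frac{7}{5} + 18\right)^{2} = \left(\frac{83}{5}\right)^{2} = \frac{6889}{25}$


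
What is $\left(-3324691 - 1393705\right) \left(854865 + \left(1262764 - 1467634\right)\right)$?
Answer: $-3066933808020$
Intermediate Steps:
$\left(-3324691 - 1393705\right) \left(854865 + \left(1262764 - 1467634\right)\right) = - 4718396 \left(854865 - 204870\right) = \left(-4718396\right) 649995 = -3066933808020$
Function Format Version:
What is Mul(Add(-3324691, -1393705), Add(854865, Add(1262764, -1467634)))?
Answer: -3066933808020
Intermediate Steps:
Mul(Add(-3324691, -1393705), Add(854865, Add(1262764, -1467634))) = Mul(-4718396, Add(854865, -204870)) = Mul(-4718396, 649995) = -3066933808020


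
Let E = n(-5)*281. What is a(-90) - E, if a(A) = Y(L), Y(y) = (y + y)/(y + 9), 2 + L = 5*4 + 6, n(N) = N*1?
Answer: 15471/11 ≈ 1406.5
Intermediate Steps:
n(N) = N
L = 24 (L = -2 + (5*4 + 6) = -2 + (20 + 6) = -2 + 26 = 24)
Y(y) = 2*y/(9 + y) (Y(y) = (2*y)/(9 + y) = 2*y/(9 + y))
a(A) = 16/11 (a(A) = 2*24/(9 + 24) = 2*24/33 = 2*24*(1/33) = 16/11)
E = -1405 (E = -5*281 = -1405)
a(-90) - E = 16/11 - 1*(-1405) = 16/11 + 1405 = 15471/11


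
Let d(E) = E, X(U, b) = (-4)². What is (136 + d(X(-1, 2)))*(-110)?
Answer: -16720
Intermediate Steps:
X(U, b) = 16
(136 + d(X(-1, 2)))*(-110) = (136 + 16)*(-110) = 152*(-110) = -16720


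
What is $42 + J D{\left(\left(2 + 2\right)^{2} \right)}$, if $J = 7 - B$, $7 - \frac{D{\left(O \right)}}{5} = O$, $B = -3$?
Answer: $-408$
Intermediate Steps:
$D{\left(O \right)} = 35 - 5 O$
$J = 10$ ($J = 7 - -3 = 7 + 3 = 10$)
$42 + J D{\left(\left(2 + 2\right)^{2} \right)} = 42 + 10 \left(35 - 5 \left(2 + 2\right)^{2}\right) = 42 + 10 \left(35 - 5 \cdot 4^{2}\right) = 42 + 10 \left(35 - 80\right) = 42 + 10 \left(-45\right) = 42 - 450 = -408$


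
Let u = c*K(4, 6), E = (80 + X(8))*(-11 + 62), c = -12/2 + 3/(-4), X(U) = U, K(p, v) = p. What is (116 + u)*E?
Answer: 399432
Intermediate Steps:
c = -27/4 (c = -12*1/2 + 3*(-1/4) = -6 - 3/4 = -27/4 ≈ -6.7500)
E = 4488 (E = (80 + 8)*(-11 + 62) = 88*51 = 4488)
u = -27 (u = -27/4*4 = -27)
(116 + u)*E = (116 - 27)*4488 = 89*4488 = 399432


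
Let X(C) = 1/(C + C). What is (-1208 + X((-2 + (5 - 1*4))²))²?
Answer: 5832225/4 ≈ 1.4581e+6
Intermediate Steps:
X(C) = 1/(2*C)
(-1208 + X((-2 + (5 - 1*4))²))² = (-1208 + 1/(2*((-2 + (5 - 1*4))²)))² = (-1208 + 1/(2*((-2 + (5 - 4))²)))² = (-1208 + 1/(2*((-2 + 1)²)))² = (-1208 + 1/(2*((-1)²)))² = (-1208 + (½)/1)² = (-1208 + (½)*1)² = (-1208 + ½)² = (-2415/2)² = 5832225/4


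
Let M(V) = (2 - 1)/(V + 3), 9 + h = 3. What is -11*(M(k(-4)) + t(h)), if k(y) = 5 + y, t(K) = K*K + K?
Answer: -1331/4 ≈ -332.75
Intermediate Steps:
h = -6 (h = -9 + 3 = -6)
t(K) = K + K**2 (t(K) = K**2 + K = K + K**2)
M(V) = 1/(3 + V)
-11*(M(k(-4)) + t(h)) = -11*(1/(3 + (5 - 4)) - 6*(1 - 6)) = -11*(1/(3 + 1) - 6*(-5)) = -11*(1/4 + 30) = -11*121/4 = -1331/4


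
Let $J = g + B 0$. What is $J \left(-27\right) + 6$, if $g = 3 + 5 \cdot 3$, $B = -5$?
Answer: $-480$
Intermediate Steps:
$g = 18$ ($g = 3 + 15 = 18$)
$J = 18$ ($J = 18 - 0 = 18 + 0 = 18$)
$J \left(-27\right) + 6 = 18 \left(-27\right) + 6 = -486 + 6 = -480$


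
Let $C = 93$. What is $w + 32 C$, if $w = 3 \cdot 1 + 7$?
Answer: $2986$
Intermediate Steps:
$w = 10$ ($w = 3 + 7 = 10$)
$w + 32 C = 10 + 32 \cdot 93 = 10 + 2976 = 2986$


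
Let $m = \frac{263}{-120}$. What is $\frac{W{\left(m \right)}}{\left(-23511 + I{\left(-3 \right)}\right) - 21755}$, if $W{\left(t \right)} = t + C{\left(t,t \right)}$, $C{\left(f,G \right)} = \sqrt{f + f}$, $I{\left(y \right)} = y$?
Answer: $\frac{263}{5432280} - \frac{i \sqrt{3945}}{1358070} \approx 4.8414 \cdot 10^{-5} - 4.6249 \cdot 10^{-5} i$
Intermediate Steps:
$m = - \frac{263}{120}$ ($m = 263 \left(- \frac{1}{120}\right) = - \frac{263}{120} \approx -2.1917$)
$C{\left(f,G \right)} = \sqrt{2} \sqrt{f}$ ($C{\left(f,G \right)} = \sqrt{2 f} = \sqrt{2} \sqrt{f}$)
$W{\left(t \right)} = t + \sqrt{2} \sqrt{t}$
$\frac{W{\left(m \right)}}{\left(-23511 + I{\left(-3 \right)}\right) - 21755} = \frac{- \frac{263}{120} + \sqrt{2} \sqrt{- \frac{263}{120}}}{\left(-23511 - 3\right) - 21755} = \frac{- \frac{263}{120} + \sqrt{2} \frac{i \sqrt{7890}}{60}}{-23514 - 21755} = \frac{- \frac{263}{120} + \frac{i \sqrt{3945}}{30}}{-45269} = \left(- \frac{263}{120} + \frac{i \sqrt{3945}}{30}\right) \left(- \frac{1}{45269}\right) = \frac{263}{5432280} - \frac{i \sqrt{3945}}{1358070}$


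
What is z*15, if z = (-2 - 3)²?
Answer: 375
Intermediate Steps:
z = 25 (z = (-5)² = 25)
z*15 = 25*15 = 375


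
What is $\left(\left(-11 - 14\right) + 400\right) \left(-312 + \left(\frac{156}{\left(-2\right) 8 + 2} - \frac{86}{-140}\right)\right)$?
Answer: $- \frac{1693275}{14} \approx -1.2095 \cdot 10^{5}$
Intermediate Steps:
$\left(\left(-11 - 14\right) + 400\right) \left(-312 + \left(\frac{156}{\left(-2\right) 8 + 2} - \frac{86}{-140}\right)\right) = \left(\left(-11 - 14\right) + 400\right) \left(-312 + \left(\frac{156}{-16 + 2} - - \frac{43}{70}\right)\right) = \left(-25 + 400\right) \left(-312 + \left(\frac{156}{-14} + \frac{43}{70}\right)\right) = 375 \left(-312 + \left(156 \left(- \frac{1}{14}\right) + \frac{43}{70}\right)\right) = 375 \left(-312 + \left(- \frac{78}{7} + \frac{43}{70}\right)\right) = 375 \left(-312 - \frac{737}{70}\right) = 375 \left(- \frac{22577}{70}\right) = - \frac{1693275}{14}$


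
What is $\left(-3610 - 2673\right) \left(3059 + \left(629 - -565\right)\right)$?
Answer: $-26721599$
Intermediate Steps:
$\left(-3610 - 2673\right) \left(3059 + \left(629 - -565\right)\right) = - 6283 \left(3059 + \left(629 + 565\right)\right) = - 6283 \left(3059 + 1194\right) = \left(-6283\right) 4253 = -26721599$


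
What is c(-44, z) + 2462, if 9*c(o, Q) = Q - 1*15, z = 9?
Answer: 7384/3 ≈ 2461.3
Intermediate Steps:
c(o, Q) = -5/3 + Q/9 (c(o, Q) = (Q - 1*15)/9 = (Q - 15)/9 = (-15 + Q)/9 = -5/3 + Q/9)
c(-44, z) + 2462 = (-5/3 + (⅑)*9) + 2462 = (-5/3 + 1) + 2462 = -⅔ + 2462 = 7384/3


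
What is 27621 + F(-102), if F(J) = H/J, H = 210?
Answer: 469522/17 ≈ 27619.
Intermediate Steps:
F(J) = 210/J
27621 + F(-102) = 27621 + 210/(-102) = 27621 + 210*(-1/102) = 27621 - 35/17 = 469522/17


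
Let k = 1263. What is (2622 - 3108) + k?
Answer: 777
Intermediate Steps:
(2622 - 3108) + k = (2622 - 3108) + 1263 = -486 + 1263 = 777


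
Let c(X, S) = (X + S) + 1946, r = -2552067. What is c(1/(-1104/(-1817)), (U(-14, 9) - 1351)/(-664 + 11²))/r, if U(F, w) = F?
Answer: -16942987/22172358096 ≈ -0.00076415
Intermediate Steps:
c(X, S) = 1946 + S + X (c(X, S) = (S + X) + 1946 = 1946 + S + X)
c(1/(-1104/(-1817)), (U(-14, 9) - 1351)/(-664 + 11²))/r = (1946 + (-14 - 1351)/(-664 + 11²) + 1/(-1104/(-1817)))/(-2552067) = (1946 - 1365/(-664 + 121) + 1/(-1104*(-1/1817)))*(-1/2552067) = (1946 - 1365/(-543) + 1/(48/79))*(-1/2552067) = (1946 - 1365*(-1/543) + 79/48)*(-1/2552067) = (1946 + 455/181 + 79/48)*(-1/2552067) = (16942987/8688)*(-1/2552067) = -16942987/22172358096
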